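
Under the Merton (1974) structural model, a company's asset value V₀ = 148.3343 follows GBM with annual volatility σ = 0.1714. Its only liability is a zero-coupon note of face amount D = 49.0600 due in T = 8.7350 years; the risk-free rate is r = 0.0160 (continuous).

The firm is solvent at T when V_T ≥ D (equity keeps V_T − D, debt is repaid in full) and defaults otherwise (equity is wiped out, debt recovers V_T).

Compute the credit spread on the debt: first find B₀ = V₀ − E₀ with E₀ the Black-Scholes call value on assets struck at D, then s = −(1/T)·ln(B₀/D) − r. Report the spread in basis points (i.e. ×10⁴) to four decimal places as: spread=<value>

spread=2.3895

d₁ = [ln(V₀/D) + (r + σ²/2)T] / (σ√T)
   = [ln(148.3343/49.0600) + (0.0160 + 0.5·0.1714²)·8.7350] / (0.1714·√8.7350)
   = [1.106424 + 0.268068] / 0.506573 = 2.713315
d₂ = d₁ − σ√T = 2.713315 − 0.506573 = 2.206741
N(d₁) = 0.996669,  N(d₂) = 0.986334,  e^(−rT) = 0.869567
E₀ = V₀·N(d₁) − D·e^(−rT)·N(d₂)
   = 148.3343·0.996669 − 49.0600·0.869567·0.986334 = 105.762299
B₀ = V₀ − E₀ = 148.3343 − 105.762299 = 42.572001
spread = −(1/T)·ln(B₀/D) − r = −(1/8.7350)·ln(42.572001/49.0600) − 0.0160 = 0.00023895
in basis points: 0.00023895 × 10⁴ = 2.3895 bp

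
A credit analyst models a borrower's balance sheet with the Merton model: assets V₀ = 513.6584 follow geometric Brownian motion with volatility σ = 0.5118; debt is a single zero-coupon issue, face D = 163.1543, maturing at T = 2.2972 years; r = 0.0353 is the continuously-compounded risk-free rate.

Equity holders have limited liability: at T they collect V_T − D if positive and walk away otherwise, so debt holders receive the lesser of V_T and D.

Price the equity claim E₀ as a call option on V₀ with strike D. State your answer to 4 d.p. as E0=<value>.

E0=368.1483

d₁ = [ln(V₀/D) + (r + σ²/2)T] / (σ√T)
   = [ln(513.6584/163.1543) + (0.0353 + 0.5·0.5118²)·2.2972] / (0.5118·√2.2972)
   = [1.146862 + 0.381955] / 0.775711 = 1.970860
d₂ = d₁ − σ√T = 1.970860 − 0.775711 = 1.195149
N(d₁) = 0.975630,  N(d₂) = 0.883986,  e^(−rT) = 0.922110
E₀ = V₀·N(d₁) − D·e^(−rT)·N(d₂)
   = 513.6584·0.975630 − 163.1543·0.922110·0.883986 = 368.148329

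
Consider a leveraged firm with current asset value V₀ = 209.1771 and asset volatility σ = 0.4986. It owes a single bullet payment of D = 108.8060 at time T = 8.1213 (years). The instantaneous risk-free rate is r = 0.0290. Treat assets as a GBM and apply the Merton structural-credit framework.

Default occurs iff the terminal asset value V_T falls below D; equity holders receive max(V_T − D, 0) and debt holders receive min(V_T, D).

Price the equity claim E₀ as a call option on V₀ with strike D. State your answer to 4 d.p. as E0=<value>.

E0=150.1106

d₁ = [ln(V₀/D) + (r + σ²/2)T] / (σ√T)
   = [ln(209.1771/108.8060) + (0.0290 + 0.5·0.4986²)·8.1213] / (0.4986·√8.1213)
   = [0.653615 + 1.245003] / 1.420905 = 1.336203
d₂ = d₁ − σ√T = 1.336203 − 1.420905 = -0.084702
N(d₁) = 0.909259,  N(d₂) = 0.466249,  e^(−rT) = 0.790162
E₀ = V₀·N(d₁) − D·e^(−rT)·N(d₂)
   = 209.1771·0.909259 − 108.8060·0.790162·0.466249 = 150.110605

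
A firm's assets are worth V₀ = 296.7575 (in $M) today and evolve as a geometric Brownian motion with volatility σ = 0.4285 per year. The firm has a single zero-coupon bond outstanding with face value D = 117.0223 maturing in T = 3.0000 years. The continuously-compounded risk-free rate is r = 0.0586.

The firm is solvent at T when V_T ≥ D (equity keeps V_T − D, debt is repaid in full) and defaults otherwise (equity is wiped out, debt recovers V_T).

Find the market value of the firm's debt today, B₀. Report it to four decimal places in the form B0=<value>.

d₁ = [ln(V₀/D) + (r + σ²/2)T] / (σ√T)
   = [ln(296.7575/117.0223) + (0.0586 + 0.5·0.4285²)·3.0000] / (0.4285·√3.0000)
   = [0.930551 + 0.451218] / 0.742184 = 1.861761
d₂ = d₁ − σ√T = 1.861761 − 0.742184 = 1.119578
N(d₁) = 0.968682,  N(d₂) = 0.868553,  e^(−rT) = 0.838786
E₀ = V₀·N(d₁) − D·e^(−rT)·N(d₂)
   = 296.7575·0.968682 − 117.0223·0.838786·0.868553 = 202.209291
B₀ = V₀ − E₀ = 296.7575 − 202.209291 = 94.548209

B0=94.5482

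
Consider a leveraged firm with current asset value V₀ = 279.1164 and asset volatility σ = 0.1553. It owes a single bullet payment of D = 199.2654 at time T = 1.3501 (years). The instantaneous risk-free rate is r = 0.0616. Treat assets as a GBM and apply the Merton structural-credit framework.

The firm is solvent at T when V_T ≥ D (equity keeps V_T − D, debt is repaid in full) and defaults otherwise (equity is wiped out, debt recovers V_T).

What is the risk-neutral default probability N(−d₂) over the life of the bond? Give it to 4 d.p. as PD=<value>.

d₁ = [ln(V₀/D) + (r + σ²/2)T] / (σ√T)
   = [ln(279.1164/199.2654) + (0.0616 + 0.5·0.1553²)·1.3501] / (0.1553·√1.3501)
   = [0.336991 + 0.099447] / 0.180449 = 2.418625
d₂ = d₁ − σ√T = 2.418625 − 0.180449 = 2.238176
risk-neutral PD = N(−d₂) = N(-2.238176) = 0.012605

PD=0.0126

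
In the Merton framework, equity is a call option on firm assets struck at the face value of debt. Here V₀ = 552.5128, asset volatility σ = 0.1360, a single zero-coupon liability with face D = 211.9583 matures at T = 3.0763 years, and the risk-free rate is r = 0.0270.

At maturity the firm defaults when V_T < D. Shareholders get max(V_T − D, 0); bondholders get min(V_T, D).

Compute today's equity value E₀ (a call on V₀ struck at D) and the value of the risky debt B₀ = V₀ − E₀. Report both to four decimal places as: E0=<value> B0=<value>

d₁ = [ln(V₀/D) + (r + σ²/2)T] / (σ√T)
   = [ln(552.5128/211.9583) + (0.0270 + 0.5·0.1360²)·3.0763] / (0.1360·√3.0763)
   = [0.958087 + 0.111510] / 0.238536 = 4.484013
d₂ = d₁ − σ√T = 4.484013 − 0.238536 = 4.245477
N(d₁) = 0.999996,  N(d₂) = 0.999989,  e^(−rT) = 0.920296
E₀ = V₀·N(d₁) − D·e^(−rT)·N(d₂)
   = 552.5128·0.999996 − 211.9583·0.920296·0.999989 = 357.448563
B₀ = V₀ − E₀ = 552.5128 − 357.448563 = 195.064237

E0=357.4486 B0=195.0642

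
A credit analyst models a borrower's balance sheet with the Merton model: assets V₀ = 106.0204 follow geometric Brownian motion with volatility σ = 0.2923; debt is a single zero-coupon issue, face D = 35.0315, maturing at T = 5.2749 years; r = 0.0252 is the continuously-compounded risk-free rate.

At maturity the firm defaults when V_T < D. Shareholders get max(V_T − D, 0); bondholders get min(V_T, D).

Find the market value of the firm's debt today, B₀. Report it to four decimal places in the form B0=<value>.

B0=30.2072

d₁ = [ln(V₀/D) + (r + σ²/2)T] / (σ√T)
   = [ln(106.0204/35.0315) + (0.0252 + 0.5·0.2923²)·5.2749] / (0.2923·√5.2749)
   = [1.107384 + 0.358269] / 0.671330 = 2.183209
d₂ = d₁ − σ√T = 2.183209 − 0.671330 = 1.511879
N(d₁) = 0.985490,  N(d₂) = 0.934718,  e^(−rT) = 0.875529
E₀ = V₀·N(d₁) − D·e^(−rT)·N(d₂)
   = 106.0204·0.985490 − 35.0315·0.875529·0.934718 = 75.813221
B₀ = V₀ − E₀ = 106.0204 − 75.813221 = 30.207179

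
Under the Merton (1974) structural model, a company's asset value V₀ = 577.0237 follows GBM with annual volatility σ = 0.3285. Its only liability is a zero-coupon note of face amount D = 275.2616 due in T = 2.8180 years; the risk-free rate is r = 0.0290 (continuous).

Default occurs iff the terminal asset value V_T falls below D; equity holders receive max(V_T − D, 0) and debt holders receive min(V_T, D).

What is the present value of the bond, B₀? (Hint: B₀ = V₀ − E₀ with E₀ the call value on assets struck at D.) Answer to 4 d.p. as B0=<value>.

d₁ = [ln(V₀/D) + (r + σ²/2)T] / (σ√T)
   = [ln(577.0237/275.2616) + (0.0290 + 0.5·0.3285²)·2.8180] / (0.3285·√2.8180)
   = [0.740161 + 0.233770] / 0.551450 = 1.766130
d₂ = d₁ − σ√T = 1.766130 − 0.551450 = 1.214680
N(d₁) = 0.961313,  N(d₂) = 0.887756,  e^(−rT) = 0.921528
E₀ = V₀·N(d₁) − D·e^(−rT)·N(d₂)
   = 577.0237·0.961313 − 275.2616·0.921528·0.887756 = 329.511034
B₀ = V₀ − E₀ = 577.0237 − 329.511034 = 247.512666

B0=247.5127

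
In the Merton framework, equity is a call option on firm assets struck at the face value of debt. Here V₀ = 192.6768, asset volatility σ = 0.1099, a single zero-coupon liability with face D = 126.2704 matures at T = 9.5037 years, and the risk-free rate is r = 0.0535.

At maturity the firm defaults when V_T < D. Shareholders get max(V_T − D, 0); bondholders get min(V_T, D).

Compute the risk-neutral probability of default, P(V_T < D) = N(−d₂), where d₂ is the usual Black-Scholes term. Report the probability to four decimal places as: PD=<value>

PD=0.0050

d₁ = [ln(V₀/D) + (r + σ²/2)T] / (σ√T)
   = [ln(192.6768/126.2704) + (0.0535 + 0.5·0.1099²)·9.5037] / (0.1099·√9.5037)
   = [0.422589 + 0.565841] / 0.338801 = 2.917438
d₂ = d₁ − σ√T = 2.917438 − 0.338801 = 2.578637
risk-neutral PD = N(−d₂) = N(-2.578637) = 0.004960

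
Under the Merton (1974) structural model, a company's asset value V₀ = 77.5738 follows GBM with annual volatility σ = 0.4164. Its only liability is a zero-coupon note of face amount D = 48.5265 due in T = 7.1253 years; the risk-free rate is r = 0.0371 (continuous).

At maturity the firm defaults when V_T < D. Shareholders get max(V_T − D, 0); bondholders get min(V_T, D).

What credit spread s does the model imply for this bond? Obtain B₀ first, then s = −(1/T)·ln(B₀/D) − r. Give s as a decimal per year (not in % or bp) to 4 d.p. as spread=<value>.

spread=0.0358

d₁ = [ln(V₀/D) + (r + σ²/2)T] / (σ√T)
   = [ln(77.5738/48.5265) + (0.0371 + 0.5·0.4164²)·7.1253] / (0.4164·√7.1253)
   = [0.469120 + 0.882073] / 1.111507 = 1.215640
d₂ = d₁ − σ√T = 1.215640 − 1.111507 = 0.104133
N(d₁) = 0.887939,  N(d₂) = 0.541468,  e^(−rT) = 0.767706
E₀ = V₀·N(d₁) − D·e^(−rT)·N(d₂)
   = 77.5738·0.887939 − 48.5265·0.767706·0.541468 = 48.708908
B₀ = V₀ − E₀ = 77.5738 − 48.708908 = 28.864892
spread = −(1/T)·ln(B₀/D) − r = −(1/7.1253)·ln(28.864892/48.5265) − 0.0371 = 0.03580696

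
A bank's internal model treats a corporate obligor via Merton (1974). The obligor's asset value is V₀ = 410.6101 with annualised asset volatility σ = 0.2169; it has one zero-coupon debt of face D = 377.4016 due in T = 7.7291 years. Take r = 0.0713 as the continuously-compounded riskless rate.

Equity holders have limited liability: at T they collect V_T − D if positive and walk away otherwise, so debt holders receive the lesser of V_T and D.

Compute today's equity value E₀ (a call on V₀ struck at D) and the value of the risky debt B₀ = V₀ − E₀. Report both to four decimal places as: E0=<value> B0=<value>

d₁ = [ln(V₀/D) + (r + σ²/2)T] / (σ√T)
   = [ln(410.6101/377.4016) + (0.0713 + 0.5·0.2169²)·7.7291] / (0.2169·√7.7291)
   = [0.084334 + 0.732895] / 0.603009 = 1.355251
d₂ = d₁ − σ√T = 1.355251 − 0.603009 = 0.752242
N(d₁) = 0.912331,  N(d₂) = 0.774047,  e^(−rT) = 0.576324
E₀ = V₀·N(d₁) − D·e^(−rT)·N(d₂)
   = 410.6101·0.912331 − 377.4016·0.576324·0.774047 = 206.252743
B₀ = V₀ − E₀ = 410.6101 − 206.252743 = 204.357357

E0=206.2527 B0=204.3574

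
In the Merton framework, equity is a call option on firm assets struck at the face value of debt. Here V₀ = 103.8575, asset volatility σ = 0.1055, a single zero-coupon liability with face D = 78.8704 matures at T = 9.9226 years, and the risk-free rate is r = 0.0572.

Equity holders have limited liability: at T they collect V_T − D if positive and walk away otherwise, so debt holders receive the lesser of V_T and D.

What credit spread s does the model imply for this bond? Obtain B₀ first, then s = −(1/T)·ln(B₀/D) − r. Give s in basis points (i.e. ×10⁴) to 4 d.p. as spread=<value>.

d₁ = [ln(V₀/D) + (r + σ²/2)T] / (σ√T)
   = [ln(103.8575/78.8704) + (0.0572 + 0.5·0.1055²)·9.9226] / (0.1055·√9.9226)
   = [0.275214 + 0.622793] / 0.332327 = 2.702182
d₂ = d₁ − σ√T = 2.702182 − 0.332327 = 2.369855
N(d₁) = 0.996556,  N(d₂) = 0.991102,  e^(−rT) = 0.566900
E₀ = V₀·N(d₁) − D·e^(−rT)·N(d₂)
   = 103.8575·0.996556 − 78.8704·0.566900·0.991102 = 59.185992
B₀ = V₀ − E₀ = 103.8575 − 59.185992 = 44.671508
spread = −(1/T)·ln(B₀/D) − r = −(1/9.9226)·ln(44.671508/78.8704) − 0.0572 = 0.00009044
in basis points: 0.00009044 × 10⁴ = 0.9044 bp

spread=0.9044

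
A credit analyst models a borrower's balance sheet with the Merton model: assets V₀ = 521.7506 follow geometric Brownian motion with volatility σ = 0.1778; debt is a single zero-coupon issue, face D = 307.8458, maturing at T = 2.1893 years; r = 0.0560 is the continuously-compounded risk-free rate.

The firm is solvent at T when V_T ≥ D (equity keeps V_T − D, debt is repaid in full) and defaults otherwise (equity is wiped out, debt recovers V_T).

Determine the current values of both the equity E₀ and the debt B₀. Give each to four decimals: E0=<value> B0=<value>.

d₁ = [ln(V₀/D) + (r + σ²/2)T] / (σ√T)
   = [ln(521.7506/307.8458) + (0.0560 + 0.5·0.1778²)·2.1893] / (0.1778·√2.1893)
   = [0.527591 + 0.157206] / 0.263078 = 2.603018
d₂ = d₁ − σ√T = 2.603018 − 0.263078 = 2.339940
N(d₁) = 0.995380,  N(d₂) = 0.990357,  e^(−rT) = 0.884617
E₀ = V₀·N(d₁) − D·e^(−rT)·N(d₂)
   = 521.7506·0.995380 − 307.8458·0.884617·0.990357 = 249.640530
B₀ = V₀ − E₀ = 521.7506 − 249.640530 = 272.110070

E0=249.6405 B0=272.1101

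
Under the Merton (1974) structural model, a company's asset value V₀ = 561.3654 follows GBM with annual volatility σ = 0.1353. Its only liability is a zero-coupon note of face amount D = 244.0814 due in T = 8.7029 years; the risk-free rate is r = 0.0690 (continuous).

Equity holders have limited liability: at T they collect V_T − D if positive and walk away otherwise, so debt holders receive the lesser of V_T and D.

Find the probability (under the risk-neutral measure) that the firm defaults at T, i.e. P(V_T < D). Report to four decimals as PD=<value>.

d₁ = [ln(V₀/D) + (r + σ²/2)T] / (σ√T)
   = [ln(561.3654/244.0814) + (0.0690 + 0.5·0.1353²)·8.7029] / (0.1353·√8.7029)
   = [0.832870 + 0.680158] / 0.399144 = 3.790681
d₂ = d₁ − σ√T = 3.790681 − 0.399144 = 3.391537
risk-neutral PD = N(−d₂) = N(-3.391537) = 0.000348

PD=0.0003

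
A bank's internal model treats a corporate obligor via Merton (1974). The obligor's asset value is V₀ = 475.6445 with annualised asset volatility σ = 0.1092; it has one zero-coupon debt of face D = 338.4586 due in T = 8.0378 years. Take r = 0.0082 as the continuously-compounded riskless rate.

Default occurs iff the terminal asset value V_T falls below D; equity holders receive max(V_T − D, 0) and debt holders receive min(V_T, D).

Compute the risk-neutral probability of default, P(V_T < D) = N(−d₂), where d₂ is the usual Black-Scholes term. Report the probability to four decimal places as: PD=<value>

d₁ = [ln(V₀/D) + (r + σ²/2)T] / (σ√T)
   = [ln(475.6445/338.4586) + (0.0082 + 0.5·0.1092²)·8.0378] / (0.1092·√8.0378)
   = [0.340269 + 0.113834] / 0.309593 = 1.466773
d₂ = d₁ − σ√T = 1.466773 − 0.309593 = 1.157180
risk-neutral PD = N(−d₂) = N(-1.157180) = 0.123599

PD=0.1236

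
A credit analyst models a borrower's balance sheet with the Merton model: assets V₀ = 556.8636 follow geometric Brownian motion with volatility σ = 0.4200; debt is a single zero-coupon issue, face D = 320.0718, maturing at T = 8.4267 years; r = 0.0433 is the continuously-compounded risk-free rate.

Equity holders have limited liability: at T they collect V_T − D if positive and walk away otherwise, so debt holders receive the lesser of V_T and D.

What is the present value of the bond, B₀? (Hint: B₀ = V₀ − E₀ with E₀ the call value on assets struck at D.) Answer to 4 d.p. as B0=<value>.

B0=171.9499

d₁ = [ln(V₀/D) + (r + σ²/2)T] / (σ√T)
   = [ln(556.8636/320.0718) + (0.0433 + 0.5·0.4200²)·8.4267] / (0.4200·√8.4267)
   = [0.553775 + 1.108111] / 1.219209 = 1.363086
d₂ = d₁ − σ√T = 1.363086 − 1.219209 = 0.143877
N(d₁) = 0.913572,  N(d₂) = 0.557201,  e^(−rT) = 0.694283
E₀ = V₀·N(d₁) − D·e^(−rT)·N(d₂)
   = 556.8636·0.913572 − 320.0718·0.694283·0.557201 = 384.913714
B₀ = V₀ − E₀ = 556.8636 − 384.913714 = 171.949886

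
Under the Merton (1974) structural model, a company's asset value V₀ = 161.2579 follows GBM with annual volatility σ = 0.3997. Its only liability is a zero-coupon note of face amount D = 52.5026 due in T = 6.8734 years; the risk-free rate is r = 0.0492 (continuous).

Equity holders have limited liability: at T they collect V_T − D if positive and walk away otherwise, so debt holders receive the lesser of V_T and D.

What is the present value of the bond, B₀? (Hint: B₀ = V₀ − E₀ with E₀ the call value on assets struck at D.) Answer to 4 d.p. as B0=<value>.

d₁ = [ln(V₀/D) + (r + σ²/2)T] / (σ√T)
   = [ln(161.2579/52.5026) + (0.0492 + 0.5·0.3997²)·6.8734] / (0.3997·√6.8734)
   = [1.122142 + 0.887219] / 1.047900 = 1.917512
d₂ = d₁ − σ√T = 1.917512 − 1.047900 = 0.869611
N(d₁) = 0.972414,  N(d₂) = 0.807744,  e^(−rT) = 0.713073
E₀ = V₀·N(d₁) − D·e^(−rT)·N(d₂)
   = 161.2579·0.972414 − 52.5026·0.713073·0.807744 = 126.568901
B₀ = V₀ − E₀ = 161.2579 − 126.568901 = 34.688999

B0=34.6890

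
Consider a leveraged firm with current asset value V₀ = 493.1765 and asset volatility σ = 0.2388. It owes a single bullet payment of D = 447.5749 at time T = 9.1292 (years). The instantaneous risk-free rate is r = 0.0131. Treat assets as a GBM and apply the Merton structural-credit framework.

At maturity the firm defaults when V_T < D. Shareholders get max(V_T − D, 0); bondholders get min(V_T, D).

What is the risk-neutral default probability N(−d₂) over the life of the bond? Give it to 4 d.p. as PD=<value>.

PD=0.5241

d₁ = [ln(V₀/D) + (r + σ²/2)T] / (σ√T)
   = [ln(493.1765/447.5749) + (0.0131 + 0.5·0.2388²)·9.1292] / (0.2388·√9.1292)
   = [0.097023 + 0.379891] / 0.721524 = 0.660982
d₂ = d₁ − σ√T = 0.660982 − 0.721524 = -0.060542
risk-neutral PD = N(−d₂) = N(0.060542) = 0.524138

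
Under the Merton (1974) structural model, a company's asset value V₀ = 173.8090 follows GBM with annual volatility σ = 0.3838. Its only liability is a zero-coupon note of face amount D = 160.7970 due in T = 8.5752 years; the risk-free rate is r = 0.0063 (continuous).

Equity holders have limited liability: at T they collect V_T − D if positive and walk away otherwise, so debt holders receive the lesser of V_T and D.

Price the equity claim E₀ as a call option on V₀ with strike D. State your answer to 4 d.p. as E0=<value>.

d₁ = [ln(V₀/D) + (r + σ²/2)T] / (σ√T)
   = [ln(173.8090/160.7970) + (0.0063 + 0.5·0.3838²)·8.5752] / (0.3838·√8.5752)
   = [0.077814 + 0.685598] / 1.123899 = 0.679253
d₂ = d₁ − σ√T = 0.679253 − 1.123899 = -0.444645
N(d₁) = 0.751511,  N(d₂) = 0.328288,  e^(−rT) = 0.947410
E₀ = V₀·N(d₁) − D·e^(−rT)·N(d₂)
   = 173.8090·0.751511 − 160.7970·0.947410·0.328288 = 80.607819

E0=80.6078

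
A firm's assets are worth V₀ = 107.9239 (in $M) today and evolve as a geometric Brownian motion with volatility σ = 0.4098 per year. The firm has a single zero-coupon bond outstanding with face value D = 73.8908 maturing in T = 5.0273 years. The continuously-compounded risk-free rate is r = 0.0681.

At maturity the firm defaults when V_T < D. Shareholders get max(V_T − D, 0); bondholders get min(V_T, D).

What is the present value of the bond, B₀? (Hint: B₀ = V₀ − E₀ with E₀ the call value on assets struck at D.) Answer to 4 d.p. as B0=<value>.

B0=44.4438

d₁ = [ln(V₀/D) + (r + σ²/2)T] / (σ√T)
   = [ln(107.9239/73.8908) + (0.0681 + 0.5·0.4098²)·5.0273] / (0.4098·√5.0273)
   = [0.378838 + 0.764492] / 0.918839 = 1.244320
d₂ = d₁ − σ√T = 1.244320 − 0.918839 = 0.325481
N(d₁) = 0.893309,  N(d₂) = 0.627592,  e^(−rT) = 0.710093
E₀ = V₀·N(d₁) − D·e^(−rT)·N(d₂)
   = 107.9239·0.893309 − 73.8908·0.710093·0.627592 = 63.480082
B₀ = V₀ − E₀ = 107.9239 − 63.480082 = 44.443818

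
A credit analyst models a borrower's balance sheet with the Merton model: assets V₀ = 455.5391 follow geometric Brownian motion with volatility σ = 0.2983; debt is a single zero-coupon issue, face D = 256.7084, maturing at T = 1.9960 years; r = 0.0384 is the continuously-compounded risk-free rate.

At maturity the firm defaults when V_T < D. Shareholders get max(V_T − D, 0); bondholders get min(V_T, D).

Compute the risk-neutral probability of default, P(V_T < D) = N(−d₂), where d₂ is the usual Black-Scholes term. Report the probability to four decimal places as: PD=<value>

PD=0.0914

d₁ = [ln(V₀/D) + (r + σ²/2)T] / (σ√T)
   = [ln(455.5391/256.7084) + (0.0384 + 0.5·0.2983²)·1.9960] / (0.2983·√1.9960)
   = [0.573541 + 0.165451] / 0.421438 = 1.753502
d₂ = d₁ − σ√T = 1.753502 − 0.421438 = 1.332064
risk-neutral PD = N(−d₂) = N(-1.332064) = 0.091420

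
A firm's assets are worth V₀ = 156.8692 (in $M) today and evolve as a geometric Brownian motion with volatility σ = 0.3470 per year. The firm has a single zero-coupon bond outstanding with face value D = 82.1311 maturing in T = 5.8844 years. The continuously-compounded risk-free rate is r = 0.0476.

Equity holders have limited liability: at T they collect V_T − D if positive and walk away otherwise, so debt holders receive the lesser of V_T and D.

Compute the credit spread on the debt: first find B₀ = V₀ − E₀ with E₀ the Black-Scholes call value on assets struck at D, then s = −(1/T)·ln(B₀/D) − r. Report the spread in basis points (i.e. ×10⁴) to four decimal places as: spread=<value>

d₁ = [ln(V₀/D) + (r + σ²/2)T] / (σ√T)
   = [ln(156.8692/82.1311) + (0.0476 + 0.5·0.3470²)·5.8844] / (0.3470·√5.8844)
   = [0.647096 + 0.634365] / 0.841745 = 1.522385
d₂ = d₁ − σ√T = 1.522385 − 0.841745 = 0.680640
N(d₁) = 0.936044,  N(d₂) = 0.751950,  e^(−rT) = 0.755710
E₀ = V₀·N(d₁) − D·e^(−rT)·N(d₂)
   = 156.8692·0.936044 − 82.1311·0.755710·0.751950 = 100.164895
B₀ = V₀ − E₀ = 156.8692 − 100.164895 = 56.704305
spread = −(1/T)·ln(B₀/D) − r = −(1/5.8844)·ln(56.704305/82.1311) − 0.0476 = 0.01535742
in basis points: 0.01535742 × 10⁴ = 153.5742 bp

spread=153.5742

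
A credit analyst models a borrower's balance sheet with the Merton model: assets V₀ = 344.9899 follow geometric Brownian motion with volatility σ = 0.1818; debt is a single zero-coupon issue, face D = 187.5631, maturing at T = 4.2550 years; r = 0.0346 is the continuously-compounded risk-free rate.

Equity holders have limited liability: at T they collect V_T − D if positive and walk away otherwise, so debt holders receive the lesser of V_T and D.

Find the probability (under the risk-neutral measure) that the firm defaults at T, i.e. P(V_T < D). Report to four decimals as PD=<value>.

PD=0.0336

d₁ = [ln(V₀/D) + (r + σ²/2)T] / (σ√T)
   = [ln(344.9899/187.5631) + (0.0346 + 0.5·0.1818²)·4.2550] / (0.1818·√4.2550)
   = [0.609400 + 0.217540] / 0.375011 = 2.205109
d₂ = d₁ − σ√T = 2.205109 − 0.375011 = 1.830098
risk-neutral PD = N(−d₂) = N(-1.830098) = 0.033618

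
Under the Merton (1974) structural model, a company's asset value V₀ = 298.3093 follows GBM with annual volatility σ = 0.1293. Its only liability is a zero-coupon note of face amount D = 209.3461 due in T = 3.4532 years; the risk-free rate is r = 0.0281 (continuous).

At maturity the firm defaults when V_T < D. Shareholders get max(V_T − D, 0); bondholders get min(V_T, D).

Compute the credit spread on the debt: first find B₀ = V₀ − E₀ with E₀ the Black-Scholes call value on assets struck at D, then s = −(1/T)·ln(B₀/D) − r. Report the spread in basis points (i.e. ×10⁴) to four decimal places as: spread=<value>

spread=10.1707

d₁ = [ln(V₀/D) + (r + σ²/2)T] / (σ√T)
   = [ln(298.3093/209.3461) + (0.0281 + 0.5·0.1293²)·3.4532] / (0.1293·√3.4532)
   = [0.354142 + 0.125901] / 0.240275 = 1.997887
d₂ = d₁ − σ√T = 1.997887 − 0.240275 = 1.757611
N(d₁) = 0.977136,  N(d₂) = 0.960593,  e^(−rT) = 0.907524
E₀ = V₀·N(d₁) − D·e^(−rT)·N(d₂)
   = 298.3093·0.977136 − 209.3461·0.907524·0.960593 = 108.988714
B₀ = V₀ − E₀ = 298.3093 − 108.988714 = 189.320586
spread = −(1/T)·ln(B₀/D) − r = −(1/3.4532)·ln(189.320586/209.3461) − 0.0281 = 0.00101707
in basis points: 0.00101707 × 10⁴ = 10.1707 bp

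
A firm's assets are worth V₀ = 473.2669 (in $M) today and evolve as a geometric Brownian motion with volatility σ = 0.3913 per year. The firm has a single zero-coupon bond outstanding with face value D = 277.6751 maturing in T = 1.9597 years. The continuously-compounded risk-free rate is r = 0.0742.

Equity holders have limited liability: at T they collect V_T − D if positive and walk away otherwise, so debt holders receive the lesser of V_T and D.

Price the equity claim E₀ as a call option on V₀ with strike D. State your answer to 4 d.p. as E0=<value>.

E0=242.4898

d₁ = [ln(V₀/D) + (r + σ²/2)T] / (σ√T)
   = [ln(473.2669/277.6751) + (0.0742 + 0.5·0.3913²)·1.9597] / (0.3913·√1.9597)
   = [0.533208 + 0.295440] / 0.547778 = 1.512744
d₂ = d₁ − σ√T = 1.512744 − 0.547778 = 0.964966
N(d₁) = 0.934828,  N(d₂) = 0.832719,  e^(−rT) = 0.864668
E₀ = V₀·N(d₁) − D·e^(−rT)·N(d₂)
   = 473.2669·0.934828 − 277.6751·0.864668·0.832719 = 242.489841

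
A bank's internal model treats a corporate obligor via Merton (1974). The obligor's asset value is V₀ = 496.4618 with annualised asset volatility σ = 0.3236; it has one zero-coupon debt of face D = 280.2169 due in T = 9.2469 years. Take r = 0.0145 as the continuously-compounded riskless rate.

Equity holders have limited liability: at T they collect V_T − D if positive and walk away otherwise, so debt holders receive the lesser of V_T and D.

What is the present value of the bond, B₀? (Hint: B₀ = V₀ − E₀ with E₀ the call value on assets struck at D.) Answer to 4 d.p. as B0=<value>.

B0=200.6023

d₁ = [ln(V₀/D) + (r + σ²/2)T] / (σ√T)
   = [ln(496.4618/280.2169) + (0.0145 + 0.5·0.3236²)·9.2469] / (0.3236·√9.2469)
   = [0.571943 + 0.618234] / 0.984026 = 1.209497
d₂ = d₁ − σ√T = 1.209497 − 0.984026 = 0.225471
N(d₁) = 0.886764,  N(d₂) = 0.589193,  e^(−rT) = 0.874520
E₀ = V₀·N(d₁) − D·e^(−rT)·N(d₂)
   = 496.4618·0.886764 − 280.2169·0.874520·0.589193 = 295.859461
B₀ = V₀ − E₀ = 496.4618 − 295.859461 = 200.602339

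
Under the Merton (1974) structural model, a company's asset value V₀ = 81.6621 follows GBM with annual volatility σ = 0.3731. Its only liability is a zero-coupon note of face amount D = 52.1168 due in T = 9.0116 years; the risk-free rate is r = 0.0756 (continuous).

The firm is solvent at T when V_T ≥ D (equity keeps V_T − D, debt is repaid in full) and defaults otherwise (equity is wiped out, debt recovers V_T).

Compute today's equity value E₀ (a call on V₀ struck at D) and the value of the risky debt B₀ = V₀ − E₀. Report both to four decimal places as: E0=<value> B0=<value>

E0=59.1452 B0=22.5169

d₁ = [ln(V₀/D) + (r + σ²/2)T] / (σ√T)
   = [ln(81.6621/52.1168) + (0.0756 + 0.5·0.3731²)·9.0116] / (0.3731·√9.0116)
   = [0.449103 + 1.308501] / 1.120021 = 1.569259
d₂ = d₁ − σ√T = 1.569259 − 1.120021 = 0.449238
N(d₁) = 0.941706,  N(d₂) = 0.673370,  e^(−rT) = 0.505970
E₀ = V₀·N(d₁) − D·e^(−rT)·N(d₂)
   = 81.6621·0.941706 − 52.1168·0.505970·0.673370 = 59.145234
B₀ = V₀ − E₀ = 81.6621 − 59.145234 = 22.516866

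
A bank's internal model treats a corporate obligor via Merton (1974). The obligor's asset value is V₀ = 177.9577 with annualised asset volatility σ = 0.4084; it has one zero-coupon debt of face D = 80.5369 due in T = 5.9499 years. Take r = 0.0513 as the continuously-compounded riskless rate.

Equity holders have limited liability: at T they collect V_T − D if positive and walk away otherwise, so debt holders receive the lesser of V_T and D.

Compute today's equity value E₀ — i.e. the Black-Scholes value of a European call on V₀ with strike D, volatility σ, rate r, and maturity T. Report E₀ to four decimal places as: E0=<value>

E0=125.0559

d₁ = [ln(V₀/D) + (r + σ²/2)T] / (σ√T)
   = [ln(177.9577/80.5369) + (0.0513 + 0.5·0.4084²)·5.9499] / (0.4084·√5.9499)
   = [0.792830 + 0.801423] / 0.996186 = 1.600357
d₂ = d₁ − σ√T = 1.600357 − 0.996186 = 0.604171
N(d₁) = 0.945240,  N(d₂) = 0.727135,  e^(−rT) = 0.736954
E₀ = V₀·N(d₁) − D·e^(−rT)·N(d₂)
   = 177.9577·0.945240 − 80.5369·0.736954·0.727135 = 125.055887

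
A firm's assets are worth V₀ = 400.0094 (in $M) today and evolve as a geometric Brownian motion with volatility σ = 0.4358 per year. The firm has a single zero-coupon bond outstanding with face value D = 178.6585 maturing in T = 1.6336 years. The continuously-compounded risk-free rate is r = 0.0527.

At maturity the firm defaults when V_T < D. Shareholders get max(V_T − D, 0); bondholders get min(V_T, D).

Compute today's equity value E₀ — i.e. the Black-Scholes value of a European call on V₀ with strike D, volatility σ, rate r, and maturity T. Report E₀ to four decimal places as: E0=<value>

d₁ = [ln(V₀/D) + (r + σ²/2)T] / (σ√T)
   = [ln(400.0094/178.6585) + (0.0527 + 0.5·0.4358²)·1.6336] / (0.4358·√1.6336)
   = [0.806012 + 0.241219] / 0.557006 = 1.880106
d₂ = d₁ − σ√T = 1.880106 − 0.557006 = 1.323099
N(d₁) = 0.969953,  N(d₂) = 0.907099,  e^(−rT) = 0.917511
E₀ = V₀·N(d₁) − D·e^(−rT)·N(d₂)
   = 400.0094·0.969953 − 178.6585·0.917511·0.907099 = 239.297709

E0=239.2977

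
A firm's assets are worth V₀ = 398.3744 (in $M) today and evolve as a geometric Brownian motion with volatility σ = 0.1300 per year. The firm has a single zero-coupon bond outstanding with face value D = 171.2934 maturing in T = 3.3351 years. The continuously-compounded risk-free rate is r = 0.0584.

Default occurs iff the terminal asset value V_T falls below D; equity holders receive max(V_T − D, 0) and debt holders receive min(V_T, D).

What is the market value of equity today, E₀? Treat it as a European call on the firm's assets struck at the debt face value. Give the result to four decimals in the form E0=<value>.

E0=257.3959

d₁ = [ln(V₀/D) + (r + σ²/2)T] / (σ√T)
   = [ln(398.3744/171.2934) + (0.0584 + 0.5·0.1300²)·3.3351] / (0.1300·√3.3351)
   = [0.844014 + 0.222951] / 0.237409 = 4.494203
d₂ = d₁ − σ√T = 4.494203 − 0.237409 = 4.256794
N(d₁) = 0.999997,  N(d₂) = 0.999990,  e^(−rT) = 0.823024
E₀ = V₀·N(d₁) − D·e^(−rT)·N(d₂)
   = 398.3744·0.999997 − 171.2934·0.823024·0.999990 = 257.395881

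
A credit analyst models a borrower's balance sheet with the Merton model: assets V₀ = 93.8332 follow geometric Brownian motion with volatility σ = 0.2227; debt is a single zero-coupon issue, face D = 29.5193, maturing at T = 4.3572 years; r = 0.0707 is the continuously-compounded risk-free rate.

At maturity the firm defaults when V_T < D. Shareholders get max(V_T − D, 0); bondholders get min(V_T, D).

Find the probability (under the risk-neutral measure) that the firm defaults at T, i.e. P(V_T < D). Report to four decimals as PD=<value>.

d₁ = [ln(V₀/D) + (r + σ²/2)T] / (σ√T)
   = [ln(93.8332/29.5193) + (0.0707 + 0.5·0.2227²)·4.3572] / (0.2227·√4.3572)
   = [1.156474 + 0.416102] / 0.464862 = 3.382890
d₂ = d₁ − σ√T = 3.382890 − 0.464862 = 2.918028
risk-neutral PD = N(−d₂) = N(-2.918028) = 0.001761

PD=0.0018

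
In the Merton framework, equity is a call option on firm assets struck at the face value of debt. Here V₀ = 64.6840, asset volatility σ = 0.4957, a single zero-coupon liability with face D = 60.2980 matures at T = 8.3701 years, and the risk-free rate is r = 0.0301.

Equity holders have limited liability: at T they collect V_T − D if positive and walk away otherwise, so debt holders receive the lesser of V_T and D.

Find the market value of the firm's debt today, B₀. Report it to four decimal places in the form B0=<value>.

B0=25.7878

d₁ = [ln(V₀/D) + (r + σ²/2)T] / (σ√T)
   = [ln(64.6840/60.2980) + (0.0301 + 0.5·0.4957²)·8.3701] / (0.4957·√8.3701)
   = [0.070215 + 1.280284] / 1.434116 = 0.941695
d₂ = d₁ − σ√T = 0.941695 − 1.434116 = -0.492421
N(d₁) = 0.826825,  N(d₂) = 0.311211,  e^(−rT) = 0.777291
E₀ = V₀·N(d₁) − D·e^(−rT)·N(d₂)
   = 64.6840·0.826825 − 60.2980·0.777291·0.311211 = 38.896206
B₀ = V₀ − E₀ = 64.6840 − 38.896206 = 25.787794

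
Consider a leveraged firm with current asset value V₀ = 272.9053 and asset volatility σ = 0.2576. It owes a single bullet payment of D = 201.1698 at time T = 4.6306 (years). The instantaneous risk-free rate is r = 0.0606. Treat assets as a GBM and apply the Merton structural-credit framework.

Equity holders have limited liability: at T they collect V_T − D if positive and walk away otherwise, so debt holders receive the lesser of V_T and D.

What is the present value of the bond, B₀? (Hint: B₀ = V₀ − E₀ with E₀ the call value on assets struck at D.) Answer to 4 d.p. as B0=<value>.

d₁ = [ln(V₀/D) + (r + σ²/2)T] / (σ√T)
   = [ln(272.9053/201.1698) + (0.0606 + 0.5·0.2576²)·4.6306] / (0.2576·√4.6306)
   = [0.304976 + 0.434252] / 0.554325 = 1.333564
d₂ = d₁ − σ√T = 1.333564 − 0.554325 = 0.779239
N(d₁) = 0.908827,  N(d₂) = 0.782081,  e^(−rT) = 0.755320
E₀ = V₀·N(d₁) − D·e^(−rT)·N(d₂)
   = 272.9053·0.908827 − 201.1698·0.755320·0.782081 = 129.188430
B₀ = V₀ − E₀ = 272.9053 − 129.188430 = 143.716870

B0=143.7169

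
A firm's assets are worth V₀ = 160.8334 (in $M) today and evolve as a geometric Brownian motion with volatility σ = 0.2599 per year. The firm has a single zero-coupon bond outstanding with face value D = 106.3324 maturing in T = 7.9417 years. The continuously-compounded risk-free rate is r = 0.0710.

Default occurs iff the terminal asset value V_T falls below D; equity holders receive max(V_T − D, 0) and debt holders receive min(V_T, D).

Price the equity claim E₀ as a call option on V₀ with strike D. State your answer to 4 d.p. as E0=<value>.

d₁ = [ln(V₀/D) + (r + σ²/2)T] / (σ√T)
   = [ln(160.8334/106.3324) + (0.0710 + 0.5·0.2599²)·7.9417] / (0.2599·√7.9417)
   = [0.413799 + 0.832084] / 0.732425 = 1.701039
d₂ = d₁ − σ√T = 1.701039 − 0.732425 = 0.968614
N(d₁) = 0.955532,  N(d₂) = 0.833631,  e^(−rT) = 0.569008
E₀ = V₀·N(d₁) − D·e^(−rT)·N(d₂)
   = 160.8334·0.955532 − 106.3324·0.569008·0.833631 = 103.243475

E0=103.2435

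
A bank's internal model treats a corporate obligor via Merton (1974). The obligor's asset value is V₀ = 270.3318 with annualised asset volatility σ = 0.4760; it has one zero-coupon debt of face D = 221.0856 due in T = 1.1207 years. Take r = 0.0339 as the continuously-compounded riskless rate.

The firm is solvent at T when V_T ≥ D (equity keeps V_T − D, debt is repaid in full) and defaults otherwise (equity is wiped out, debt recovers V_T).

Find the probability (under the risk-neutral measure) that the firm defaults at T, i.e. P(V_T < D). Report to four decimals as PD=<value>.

d₁ = [ln(V₀/D) + (r + σ²/2)T] / (σ√T)
   = [ln(270.3318/221.0856) + (0.0339 + 0.5·0.4760²)·1.1207] / (0.4760·√1.1207)
   = [0.201100 + 0.164954] / 0.503908 = 0.726429
d₂ = d₁ − σ√T = 0.726429 − 0.503908 = 0.222521
risk-neutral PD = N(−d₂) = N(-0.222521) = 0.411954

PD=0.4120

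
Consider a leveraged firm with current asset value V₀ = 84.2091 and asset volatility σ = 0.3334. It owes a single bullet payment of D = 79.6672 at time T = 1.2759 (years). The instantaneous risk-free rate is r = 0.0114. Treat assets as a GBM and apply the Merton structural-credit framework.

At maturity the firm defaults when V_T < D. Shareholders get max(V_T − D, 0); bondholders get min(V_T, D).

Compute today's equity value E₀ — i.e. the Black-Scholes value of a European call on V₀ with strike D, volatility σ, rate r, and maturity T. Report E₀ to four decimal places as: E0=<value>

E0=15.2049

d₁ = [ln(V₀/D) + (r + σ²/2)T] / (σ√T)
   = [ln(84.2091/79.6672) + (0.0114 + 0.5·0.3334²)·1.2759] / (0.3334·√1.2759)
   = [0.055445 + 0.085457] / 0.376594 = 0.374148
d₂ = d₁ − σ√T = 0.374148 − 0.376594 = -0.002447
N(d₁) = 0.645853,  N(d₂) = 0.499024,  e^(−rT) = 0.985560
E₀ = V₀·N(d₁) − D·e^(−rT)·N(d₂)
   = 84.2091·0.645853 − 79.6672·0.985560·0.499024 = 15.204919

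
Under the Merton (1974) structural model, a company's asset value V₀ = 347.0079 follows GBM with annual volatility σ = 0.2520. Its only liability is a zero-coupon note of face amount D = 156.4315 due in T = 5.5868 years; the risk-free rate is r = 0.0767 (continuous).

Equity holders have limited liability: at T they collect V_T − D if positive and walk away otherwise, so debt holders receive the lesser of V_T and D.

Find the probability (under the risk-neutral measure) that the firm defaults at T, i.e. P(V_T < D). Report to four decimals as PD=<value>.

d₁ = [ln(V₀/D) + (r + σ²/2)T] / (σ√T)
   = [ln(347.0079/156.4315) + (0.0767 + 0.5·0.2520²)·5.5868] / (0.2520·√5.5868)
   = [0.796729 + 0.605900] / 0.595638 = 2.354836
d₂ = d₁ − σ√T = 2.354836 − 0.595638 = 1.759199
risk-neutral PD = N(−d₂) = N(-1.759199) = 0.039272

PD=0.0393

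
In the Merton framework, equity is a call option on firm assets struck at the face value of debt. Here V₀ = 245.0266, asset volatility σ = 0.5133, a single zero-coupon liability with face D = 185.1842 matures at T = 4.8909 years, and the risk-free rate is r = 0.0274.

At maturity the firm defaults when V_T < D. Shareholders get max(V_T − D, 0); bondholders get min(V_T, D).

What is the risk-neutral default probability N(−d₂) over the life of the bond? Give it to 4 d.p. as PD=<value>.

d₁ = [ln(V₀/D) + (r + σ²/2)T] / (σ√T)
   = [ln(245.0266/185.1842) + (0.0274 + 0.5·0.5133²)·4.8909] / (0.5133·√4.8909)
   = [0.280016 + 0.778330] / 1.135182 = 0.932314
d₂ = d₁ − σ√T = 0.932314 − 1.135182 = -0.202869
risk-neutral PD = N(−d₂) = N(0.202869) = 0.580381

PD=0.5804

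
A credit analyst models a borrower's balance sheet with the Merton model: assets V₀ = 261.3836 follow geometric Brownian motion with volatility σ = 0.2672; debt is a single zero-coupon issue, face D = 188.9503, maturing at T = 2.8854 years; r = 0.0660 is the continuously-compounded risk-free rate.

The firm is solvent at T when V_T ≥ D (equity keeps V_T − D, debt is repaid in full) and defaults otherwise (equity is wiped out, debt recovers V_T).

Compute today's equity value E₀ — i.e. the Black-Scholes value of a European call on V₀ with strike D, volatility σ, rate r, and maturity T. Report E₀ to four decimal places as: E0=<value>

d₁ = [ln(V₀/D) + (r + σ²/2)T] / (σ√T)
   = [ln(261.3836/188.9503) + (0.0660 + 0.5·0.2672²)·2.8854] / (0.2672·√2.8854)
   = [0.324505 + 0.293439] / 0.453878 = 1.361475
d₂ = d₁ − σ√T = 1.361475 − 0.453878 = 0.907597
N(d₁) = 0.913318,  N(d₂) = 0.817954,  e^(−rT) = 0.826598
E₀ = V₀·N(d₁) − D·e^(−rT)·N(d₂)
   = 261.3836·0.913318 − 188.9503·0.826598·0.817954 = 110.973381

E0=110.9734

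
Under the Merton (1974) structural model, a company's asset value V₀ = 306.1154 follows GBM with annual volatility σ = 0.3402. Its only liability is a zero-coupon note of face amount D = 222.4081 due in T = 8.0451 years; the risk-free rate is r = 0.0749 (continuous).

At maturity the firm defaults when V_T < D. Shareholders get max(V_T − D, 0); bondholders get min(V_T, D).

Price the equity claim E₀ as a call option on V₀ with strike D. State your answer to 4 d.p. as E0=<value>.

E0=200.0700

d₁ = [ln(V₀/D) + (r + σ²/2)T] / (σ√T)
   = [ln(306.1154/222.4081) + (0.0749 + 0.5·0.3402²)·8.0451] / (0.3402·√8.0451)
   = [0.319448 + 1.068132] / 0.964939 = 1.437997
d₂ = d₁ − σ√T = 1.437997 − 0.964939 = 0.473058
N(d₁) = 0.924783,  N(d₂) = 0.681914,  e^(−rT) = 0.547399
E₀ = V₀·N(d₁) − D·e^(−rT)·N(d₂)
   = 306.1154·0.924783 − 222.4081·0.547399·0.681914 = 200.069958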